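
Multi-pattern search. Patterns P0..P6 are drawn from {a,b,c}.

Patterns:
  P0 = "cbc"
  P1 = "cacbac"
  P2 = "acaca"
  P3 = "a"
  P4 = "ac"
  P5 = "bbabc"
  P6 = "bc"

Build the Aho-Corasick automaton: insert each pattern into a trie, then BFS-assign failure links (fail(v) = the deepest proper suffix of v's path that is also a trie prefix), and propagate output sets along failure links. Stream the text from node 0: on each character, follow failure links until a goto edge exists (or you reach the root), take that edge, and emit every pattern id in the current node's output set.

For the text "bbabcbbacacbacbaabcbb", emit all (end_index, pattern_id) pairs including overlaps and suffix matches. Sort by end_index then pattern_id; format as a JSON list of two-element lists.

Construct AC machine:
Trie (insert patterns):
  0='ε' goto a→9 b→14 c→1
  1='c' goto a→4 b→2
  2='cb' goto c→3
  3='cbc' goto ·  [P0 ends]
  4='ca' goto c→5
  5='cac' goto b→6
  6='cacb' goto a→7
  7='cacba' goto c→8
  8='cacbac' goto ·  [P1 ends]
  9='a' goto c→10  [P3 ends]
  10='ac' goto a→11  [P4 ends]
  11='aca' goto c→12
  12='acac' goto a→13
  13='acaca' goto ·  [P2 ends]
  14='b' goto b→15 c→19
  15='bb' goto a→16
  16='bba' goto b→17
  17='bbab' goto c→18
  18='bbabc' goto ·  [P5 ends]
  19='bc' goto ·  [P6 ends]

Failure links (BFS by depth):
  fail(1) 'c': from fail(0)=0 chase 'c': 0 ⇒ 0;  out=∅∪out(0)=∅
  fail(9) 'a': from fail(0)=0 chase 'a': 0 ⇒ 0;  out={3}∪out(0)={3}
  fail(14) 'b': from fail(0)=0 chase 'b': 0 ⇒ 0;  out=∅∪out(0)=∅
  fail(2) 'cb': from fail(1)=0 chase 'b': 0 ⇒ 14;  out=∅∪out(14)=∅
  fail(4) 'ca': from fail(1)=0 chase 'a': 0 ⇒ 9;  out=∅∪out(9)={3}
  fail(10) 'ac': from fail(9)=0 chase 'c': 0 ⇒ 1;  out={4}∪out(1)={4}
  fail(15) 'bb': from fail(14)=0 chase 'b': 0 ⇒ 14;  out=∅∪out(14)=∅
  fail(19) 'bc': from fail(14)=0 chase 'c': 0 ⇒ 1;  out={6}∪out(1)={6}
  fail(3) 'cbc': from fail(2)=14 chase 'c': 14 ⇒ 19;  out={0}∪out(19)={0,6}
  fail(5) 'cac': from fail(4)=9 chase 'c': 9 ⇒ 10;  out=∅∪out(10)={4}
  fail(11) 'aca': from fail(10)=1 chase 'a': 1 ⇒ 4;  out=∅∪out(4)={3}
  fail(16) 'bba': from fail(15)=14 chase 'a': 14→0 ⇒ 9;  out=∅∪out(9)={3}
  fail(6) 'cacb': from fail(5)=10 chase 'b': 10→1 ⇒ 2;  out=∅∪out(2)=∅
  fail(12) 'acac': from fail(11)=4 chase 'c': 4 ⇒ 5;  out=∅∪out(5)={4}
  fail(17) 'bbab': from fail(16)=9 chase 'b': 9→0 ⇒ 14;  out=∅∪out(14)=∅
  fail(7) 'cacba': from fail(6)=2 chase 'a': 2→14→0 ⇒ 9;  out=∅∪out(9)={3}
  fail(13) 'acaca': from fail(12)=5 chase 'a': 5→10 ⇒ 11;  out={2}∪out(11)={2,3}
  fail(18) 'bbabc': from fail(17)=14 chase 'c': 14 ⇒ 19;  out={5}∪out(19)={5,6}
  fail(8) 'cacbac': from fail(7)=9 chase 'c': 9 ⇒ 10;  out={1}∪out(10)={1,4}

Scan:
[0] read 'b'  n0⇒n14
[1] read 'b'  n14⇒n15
[2] read 'a'  n15⇒n16  ** P3@[2:2]
[3] read 'b'  n16⇒n17
[4] read 'c'  n17⇒n18  ** P5@[0:4],P6@[3:4]
[5] read 'b'  n18⇒n2 (via fail)
[6] read 'b'  n2⇒n15 (via fail)
[7] read 'a'  n15⇒n16  ** P3@[7:7]
[8] read 'c'  n16⇒n10 (via fail)  ** P4@[7:8]
[9] read 'a'  n10⇒n11  ** P3@[9:9]
[10] read 'c'  n11⇒n12  ** P4@[9:10]
[11] read 'b'  n12⇒n6 (via fail)
[12] read 'a'  n6⇒n7  ** P3@[12:12]
[13] read 'c'  n7⇒n8  ** P1@[8:13],P4@[12:13]
[14] read 'b'  n8⇒n2 (via fail)
[15] read 'a'  n2⇒n9 (via fail)  ** P3@[15:15]
[16] read 'a'  n9⇒n9 (via fail)  ** P3@[16:16]
[17] read 'b'  n9⇒n14 (via fail)
[18] read 'c'  n14⇒n19  ** P6@[17:18]
[19] read 'b'  n19⇒n2 (via fail)
[20] read 'b'  n2⇒n15 (via fail)

Result: [[2,3],[4,5],[4,6],[7,3],[8,4],[9,3],[10,4],[12,3],[13,1],[13,4],[15,3],[16,3],[18,6]]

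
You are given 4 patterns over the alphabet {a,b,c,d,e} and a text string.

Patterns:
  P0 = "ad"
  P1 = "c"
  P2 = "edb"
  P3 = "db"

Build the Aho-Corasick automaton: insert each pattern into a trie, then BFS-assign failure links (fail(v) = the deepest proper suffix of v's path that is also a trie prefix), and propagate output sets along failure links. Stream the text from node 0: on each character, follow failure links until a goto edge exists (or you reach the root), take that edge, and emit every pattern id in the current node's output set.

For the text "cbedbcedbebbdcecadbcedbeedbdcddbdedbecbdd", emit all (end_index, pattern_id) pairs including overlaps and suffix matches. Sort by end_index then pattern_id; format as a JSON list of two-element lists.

Build automaton:
Trie nodes:
  0='ε' goto a→1 c→3 d→7 e→4
  1='a' goto d→2
  2='ad' goto ·  ←P0
  3='c' goto ·  ←P1
  4='e' goto d→5
  5='ed' goto b→6
  6='edb' goto ·  ←P2
  7='d' goto b→8
  8='db' goto ·  ←P3

BFS fail/out derivation:
  fail(1) 'a': from fail(0)=0 chase 'a': 0 ⇒ 0;  out=∅∪out(0)=∅
  fail(3) 'c': from fail(0)=0 chase 'c': 0 ⇒ 0;  out={1}∪out(0)={1}
  fail(4) 'e': from fail(0)=0 chase 'e': 0 ⇒ 0;  out=∅∪out(0)=∅
  fail(7) 'd': from fail(0)=0 chase 'd': 0 ⇒ 0;  out=∅∪out(0)=∅
  fail(2) 'ad': from fail(1)=0 chase 'd': 0 ⇒ 7;  out={0}∪out(7)={0}
  fail(5) 'ed': from fail(4)=0 chase 'd': 0 ⇒ 7;  out=∅∪out(7)=∅
  fail(8) 'db': from fail(7)=0 chase 'b': 0 ⇒ 0;  out={3}∪out(0)={3}
  fail(6) 'edb': from fail(5)=7 chase 'b': 7 ⇒ 8;  out={2}∪out(8)={2,3}

Run:
i=0 'c': node 0→3  → match P1@[0:0]
i=1 'b': node 3→0 (fail-walked)
i=2 'e': node 0→4
i=3 'd': node 4→5
i=4 'b': node 5→6  → match P2@[2:4],P3@[3:4]
i=5 'c': node 6→3 (fail-walked)  → match P1@[5:5]
i=6 'e': node 3→4 (fail-walked)
i=7 'd': node 4→5
i=8 'b': node 5→6  → match P2@[6:8],P3@[7:8]
i=9 'e': node 6→4 (fail-walked)
i=10 'b': node 4→0 (fail-walked)
i=11 'b': node 0→0
i=12 'd': node 0→7
i=13 'c': node 7→3 (fail-walked)  → match P1@[13:13]
i=14 'e': node 3→4 (fail-walked)
i=15 'c': node 4→3 (fail-walked)  → match P1@[15:15]
i=16 'a': node 3→1 (fail-walked)
i=17 'd': node 1→2  → match P0@[16:17]
i=18 'b': node 2→8 (fail-walked)  → match P3@[17:18]
i=19 'c': node 8→3 (fail-walked)  → match P1@[19:19]
i=20 'e': node 3→4 (fail-walked)
i=21 'd': node 4→5
i=22 'b': node 5→6  → match P2@[20:22],P3@[21:22]
i=23 'e': node 6→4 (fail-walked)
i=24 'e': node 4→4 (fail-walked)
i=25 'd': node 4→5
i=26 'b': node 5→6  → match P2@[24:26],P3@[25:26]
i=27 'd': node 6→7 (fail-walked)
i=28 'c': node 7→3 (fail-walked)  → match P1@[28:28]
i=29 'd': node 3→7 (fail-walked)
i=30 'd': node 7→7 (fail-walked)
i=31 'b': node 7→8  → match P3@[30:31]
i=32 'd': node 8→7 (fail-walked)
i=33 'e': node 7→4 (fail-walked)
i=34 'd': node 4→5
i=35 'b': node 5→6  → match P2@[33:35],P3@[34:35]
i=36 'e': node 6→4 (fail-walked)
i=37 'c': node 4→3 (fail-walked)  → match P1@[37:37]
i=38 'b': node 3→0 (fail-walked)
i=39 'd': node 0→7
i=40 'd': node 7→7 (fail-walked)

Result: [[0,1],[4,2],[4,3],[5,1],[8,2],[8,3],[13,1],[15,1],[17,0],[18,3],[19,1],[22,2],[22,3],[26,2],[26,3],[28,1],[31,3],[35,2],[35,3],[37,1]]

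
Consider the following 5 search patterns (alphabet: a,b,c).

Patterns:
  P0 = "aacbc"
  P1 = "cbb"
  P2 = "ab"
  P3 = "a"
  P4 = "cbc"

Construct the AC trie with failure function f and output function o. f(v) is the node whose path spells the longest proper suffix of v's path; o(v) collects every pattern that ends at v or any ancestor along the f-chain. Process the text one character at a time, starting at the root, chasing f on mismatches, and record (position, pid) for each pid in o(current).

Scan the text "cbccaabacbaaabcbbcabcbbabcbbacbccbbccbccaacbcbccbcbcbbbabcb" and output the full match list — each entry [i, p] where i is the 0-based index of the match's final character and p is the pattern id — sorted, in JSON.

Construct AC machine:
Trie (insert patterns):
  0='ε' goto a→1 c→6
  1='a' goto a→2 b→9  [P3 ends]
  2='aa' goto c→3
  3='aac' goto b→4
  4='aacb' goto c→5
  5='aacbc' goto ·  [P0 ends]
  6='c' goto b→7
  7='cb' goto b→8 c→10
  8='cbb' goto ·  [P1 ends]
  9='ab' goto ·  [P2 ends]
  10='cbc' goto ·  [P4 ends]

Failure links (BFS by depth):
  n1('a'): parent n0 fail=0; on 'a' 0 → fail=0;  out {3}∪∅={3}
  n6('c'): parent n0 fail=0; on 'c' 0 → fail=0;  out ∅∪∅=∅
  n2('aa'): parent n1 fail=0; on 'a' 0 → fail=1;  out ∅∪{3}={3}
  n7('cb'): parent n6 fail=0; on 'b' 0 → fail=0;  out ∅∪∅=∅
  n9('ab'): parent n1 fail=0; on 'b' 0 → fail=0;  out {2}∪∅={2}
  n3('aac'): parent n2 fail=1; on 'c' 1→0 → fail=6;  out ∅∪∅=∅
  n8('cbb'): parent n7 fail=0; on 'b' 0 → fail=0;  out {1}∪∅={1}
  n10('cbc'): parent n7 fail=0; on 'c' 0 → fail=6;  out {4}∪∅={4}
  n4('aacb'): parent n3 fail=6; on 'b' 6 → fail=7;  out ∅∪∅=∅
  n5('aacbc'): parent n4 fail=7; on 'c' 7 → fail=10;  out {0}∪{4}={0,4}

Run:
i=0 'c': node 0→6
i=1 'b': node 6→7
i=2 'c': node 7→10  ** P4@[0:2]
i=3 'c': node 10→6 (fail-walked)
i=4 'a': node 6→1 (fail-walked)  ** P3@[4:4]
i=5 'a': node 1→2  ** P3@[5:5]
i=6 'b': node 2→9 (fail-walked)  ** P2@[5:6]
i=7 'a': node 9→1 (fail-walked)  ** P3@[7:7]
i=8 'c': node 1→6 (fail-walked)
i=9 'b': node 6→7
i=10 'a': node 7→1 (fail-walked)  ** P3@[10:10]
i=11 'a': node 1→2  ** P3@[11:11]
i=12 'a': node 2→2 (fail-walked)  ** P3@[12:12]
i=13 'b': node 2→9 (fail-walked)  ** P2@[12:13]
i=14 'c': node 9→6 (fail-walked)
i=15 'b': node 6→7
i=16 'b': node 7→8  ** P1@[14:16]
i=17 'c': node 8→6 (fail-walked)
i=18 'a': node 6→1 (fail-walked)  ** P3@[18:18]
i=19 'b': node 1→9  ** P2@[18:19]
i=20 'c': node 9→6 (fail-walked)
i=21 'b': node 6→7
i=22 'b': node 7→8  ** P1@[20:22]
i=23 'a': node 8→1 (fail-walked)  ** P3@[23:23]
i=24 'b': node 1→9  ** P2@[23:24]
i=25 'c': node 9→6 (fail-walked)
i=26 'b': node 6→7
i=27 'b': node 7→8  ** P1@[25:27]
i=28 'a': node 8→1 (fail-walked)  ** P3@[28:28]
i=29 'c': node 1→6 (fail-walked)
i=30 'b': node 6→7
i=31 'c': node 7→10  ** P4@[29:31]
i=32 'c': node 10→6 (fail-walked)
i=33 'b': node 6→7
i=34 'b': node 7→8  ** P1@[32:34]
i=35 'c': node 8→6 (fail-walked)
i=36 'c': node 6→6 (fail-walked)
i=37 'b': node 6→7
i=38 'c': node 7→10  ** P4@[36:38]
i=39 'c': node 10→6 (fail-walked)
i=40 'a': node 6→1 (fail-walked)  ** P3@[40:40]
i=41 'a': node 1→2  ** P3@[41:41]
i=42 'c': node 2→3
i=43 'b': node 3→4
i=44 'c': node 4→5  ** P0@[40:44],P4@[42:44]
i=45 'b': node 5→7 (fail-walked)
i=46 'c': node 7→10  ** P4@[44:46]
i=47 'c': node 10→6 (fail-walked)
i=48 'b': node 6→7
i=49 'c': node 7→10  ** P4@[47:49]
i=50 'b': node 10→7 (fail-walked)
i=51 'c': node 7→10  ** P4@[49:51]
i=52 'b': node 10→7 (fail-walked)
i=53 'b': node 7→8  ** P1@[51:53]
i=54 'b': node 8→0 (fail-walked)
i=55 'a': node 0→1  ** P3@[55:55]
i=56 'b': node 1→9  ** P2@[55:56]
i=57 'c': node 9→6 (fail-walked)
i=58 'b': node 6→7

All matches (sorted): [[2,4],[4,3],[5,3],[6,2],[7,3],[10,3],[11,3],[12,3],[13,2],[16,1],[18,3],[19,2],[22,1],[23,3],[24,2],[27,1],[28,3],[31,4],[34,1],[38,4],[40,3],[41,3],[44,0],[44,4],[46,4],[49,4],[51,4],[53,1],[55,3],[56,2]]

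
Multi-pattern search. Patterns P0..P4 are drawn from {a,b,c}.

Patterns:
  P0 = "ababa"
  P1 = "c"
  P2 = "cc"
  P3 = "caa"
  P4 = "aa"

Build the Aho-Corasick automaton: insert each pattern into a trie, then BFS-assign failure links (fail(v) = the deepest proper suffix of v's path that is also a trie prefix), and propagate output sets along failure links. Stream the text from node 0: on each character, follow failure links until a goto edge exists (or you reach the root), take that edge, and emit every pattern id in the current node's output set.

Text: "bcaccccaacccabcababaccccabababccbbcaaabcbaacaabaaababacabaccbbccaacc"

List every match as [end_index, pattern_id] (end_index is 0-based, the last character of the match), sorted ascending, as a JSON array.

Build:
Trie (insert patterns):
  n0 'ε': a→1 c→6
  n1 'a': a→10 b→2
  n2 'ab': a→3
  n3 'aba': b→4
  n4 'abab': a→5
  n5 'ababa': ·  ←P0
  n6 'c': a→8 c→7  ←P1
  n7 'cc': ·  ←P2
  n8 'ca': a→9
  n9 'caa': ·  ←P3
  n10 'aa': ·  ←P4

Failure links (BFS by depth):
  fail(1) 'a': from fail(0)=0 chase 'a': 0 ⇒ 0;  out=∅∪out(0)=∅
  fail(6) 'c': from fail(0)=0 chase 'c': 0 ⇒ 0;  out={1}∪out(0)={1}
  fail(2) 'ab': from fail(1)=0 chase 'b': 0 ⇒ 0;  out=∅∪out(0)=∅
  fail(7) 'cc': from fail(6)=0 chase 'c': 0 ⇒ 6;  out={2}∪out(6)={1,2}
  fail(8) 'ca': from fail(6)=0 chase 'a': 0 ⇒ 1;  out=∅∪out(1)=∅
  fail(10) 'aa': from fail(1)=0 chase 'a': 0 ⇒ 1;  out={4}∪out(1)={4}
  fail(3) 'aba': from fail(2)=0 chase 'a': 0 ⇒ 1;  out=∅∪out(1)=∅
  fail(9) 'caa': from fail(8)=1 chase 'a': 1 ⇒ 10;  out={3}∪out(10)={3,4}
  fail(4) 'abab': from fail(3)=1 chase 'b': 1 ⇒ 2;  out=∅∪out(2)=∅
  fail(5) 'ababa': from fail(4)=2 chase 'a': 2 ⇒ 3;  out={0}∪out(3)={0}

Text stream:
pos 0 'b': at 0
pos 1 'c': at 6  emit P1@[1:1]
pos 2 'a': at 8
pos 3 'c': at 6 ·f  emit P1@[3:3]
pos 4 'c': at 7  emit P1@[4:4],P2@[3:4]
pos 5 'c': at 7 ·f  emit P1@[5:5],P2@[4:5]
pos 6 'c': at 7 ·f  emit P1@[6:6],P2@[5:6]
pos 7 'a': at 8 ·f
pos 8 'a': at 9  emit P3@[6:8],P4@[7:8]
pos 9 'c': at 6 ·f  emit P1@[9:9]
pos 10 'c': at 7  emit P1@[10:10],P2@[9:10]
pos 11 'c': at 7 ·f  emit P1@[11:11],P2@[10:11]
pos 12 'a': at 8 ·f
pos 13 'b': at 2 ·f
pos 14 'c': at 6 ·f  emit P1@[14:14]
pos 15 'a': at 8
pos 16 'b': at 2 ·f
pos 17 'a': at 3
pos 18 'b': at 4
pos 19 'a': at 5  emit P0@[15:19]
pos 20 'c': at 6 ·f  emit P1@[20:20]
pos 21 'c': at 7  emit P1@[21:21],P2@[20:21]
pos 22 'c': at 7 ·f  emit P1@[22:22],P2@[21:22]
pos 23 'c': at 7 ·f  emit P1@[23:23],P2@[22:23]
pos 24 'a': at 8 ·f
pos 25 'b': at 2 ·f
pos 26 'a': at 3
pos 27 'b': at 4
pos 28 'a': at 5  emit P0@[24:28]
pos 29 'b': at 4 ·f
pos 30 'c': at 6 ·f  emit P1@[30:30]
pos 31 'c': at 7  emit P1@[31:31],P2@[30:31]
pos 32 'b': at 0 ·f
pos 33 'b': at 0
pos 34 'c': at 6  emit P1@[34:34]
pos 35 'a': at 8
pos 36 'a': at 9  emit P3@[34:36],P4@[35:36]
pos 37 'a': at 10 ·f  emit P4@[36:37]
pos 38 'b': at 2 ·f
pos 39 'c': at 6 ·f  emit P1@[39:39]
pos 40 'b': at 0 ·f
pos 41 'a': at 1
pos 42 'a': at 10  emit P4@[41:42]
pos 43 'c': at 6 ·f  emit P1@[43:43]
pos 44 'a': at 8
pos 45 'a': at 9  emit P3@[43:45],P4@[44:45]
pos 46 'b': at 2 ·f
pos 47 'a': at 3
pos 48 'a': at 10 ·f  emit P4@[47:48]
pos 49 'a': at 10 ·f  emit P4@[48:49]
pos 50 'b': at 2 ·f
pos 51 'a': at 3
pos 52 'b': at 4
pos 53 'a': at 5  emit P0@[49:53]
pos 54 'c': at 6 ·f  emit P1@[54:54]
pos 55 'a': at 8
pos 56 'b': at 2 ·f
pos 57 'a': at 3
pos 58 'c': at 6 ·f  emit P1@[58:58]
pos 59 'c': at 7  emit P1@[59:59],P2@[58:59]
pos 60 'b': at 0 ·f
pos 61 'b': at 0
pos 62 'c': at 6  emit P1@[62:62]
pos 63 'c': at 7  emit P1@[63:63],P2@[62:63]
pos 64 'a': at 8 ·f
pos 65 'a': at 9  emit P3@[63:65],P4@[64:65]
pos 66 'c': at 6 ·f  emit P1@[66:66]
pos 67 'c': at 7  emit P1@[67:67],P2@[66:67]

All matches (sorted): [[1,1],[3,1],[4,1],[4,2],[5,1],[5,2],[6,1],[6,2],[8,3],[8,4],[9,1],[10,1],[10,2],[11,1],[11,2],[14,1],[19,0],[20,1],[21,1],[21,2],[22,1],[22,2],[23,1],[23,2],[28,0],[30,1],[31,1],[31,2],[34,1],[36,3],[36,4],[37,4],[39,1],[42,4],[43,1],[45,3],[45,4],[48,4],[49,4],[53,0],[54,1],[58,1],[59,1],[59,2],[62,1],[63,1],[63,2],[65,3],[65,4],[66,1],[67,1],[67,2]]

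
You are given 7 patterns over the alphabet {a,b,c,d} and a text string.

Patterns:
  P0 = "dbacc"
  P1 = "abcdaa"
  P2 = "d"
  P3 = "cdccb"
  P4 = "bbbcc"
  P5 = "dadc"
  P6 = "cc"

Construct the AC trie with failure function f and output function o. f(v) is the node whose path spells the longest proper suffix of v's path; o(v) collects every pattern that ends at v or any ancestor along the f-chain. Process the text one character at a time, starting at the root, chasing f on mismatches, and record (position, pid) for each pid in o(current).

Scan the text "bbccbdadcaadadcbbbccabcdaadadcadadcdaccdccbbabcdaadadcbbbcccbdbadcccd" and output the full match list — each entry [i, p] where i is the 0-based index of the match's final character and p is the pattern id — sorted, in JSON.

Construct AC machine:
Trie (insert patterns):
  n0 'ε': a→6 b→17 c→12 d→1
  n1 'd': a→22 b→2  ←P2
  n2 'db': a→3
  n3 'dba': c→4
  n4 'dbac': c→5
  n5 'dbacc': ·  ←P0
  n6 'a': b→7
  n7 'ab': c→8
  n8 'abc': d→9
  n9 'abcd': a→10
  n10 'abcda': a→11
  n11 'abcdaa': ·  ←P1
  n12 'c': c→25 d→13
  n13 'cd': c→14
  n14 'cdc': c→15
  n15 'cdcc': b→16
  n16 'cdccb': ·  ←P3
  n17 'b': b→18
  n18 'bb': b→19
  n19 'bbb': c→20
  n20 'bbbc': c→21
  n21 'bbbcc': ·  ←P4
  n22 'da': d→23
  n23 'dad': c→24
  n24 'dadc': ·  ←P5
  n25 'cc': ·  ←P6

BFS fail/out derivation:
  fail(1) 'd': from fail(0)=0 chase 'd': 0 ⇒ 0;  out={2}∪out(0)={2}
  fail(6) 'a': from fail(0)=0 chase 'a': 0 ⇒ 0;  out=∅∪out(0)=∅
  fail(12) 'c': from fail(0)=0 chase 'c': 0 ⇒ 0;  out=∅∪out(0)=∅
  fail(17) 'b': from fail(0)=0 chase 'b': 0 ⇒ 0;  out=∅∪out(0)=∅
  fail(2) 'db': from fail(1)=0 chase 'b': 0 ⇒ 17;  out=∅∪out(17)=∅
  fail(7) 'ab': from fail(6)=0 chase 'b': 0 ⇒ 17;  out=∅∪out(17)=∅
  fail(13) 'cd': from fail(12)=0 chase 'd': 0 ⇒ 1;  out=∅∪out(1)={2}
  fail(18) 'bb': from fail(17)=0 chase 'b': 0 ⇒ 17;  out=∅∪out(17)=∅
  fail(22) 'da': from fail(1)=0 chase 'a': 0 ⇒ 6;  out=∅∪out(6)=∅
  fail(25) 'cc': from fail(12)=0 chase 'c': 0 ⇒ 12;  out={6}∪out(12)={6}
  fail(3) 'dba': from fail(2)=17 chase 'a': 17→0 ⇒ 6;  out=∅∪out(6)=∅
  fail(8) 'abc': from fail(7)=17 chase 'c': 17→0 ⇒ 12;  out=∅∪out(12)=∅
  fail(14) 'cdc': from fail(13)=1 chase 'c': 1→0 ⇒ 12;  out=∅∪out(12)=∅
  fail(19) 'bbb': from fail(18)=17 chase 'b': 17 ⇒ 18;  out=∅∪out(18)=∅
  fail(23) 'dad': from fail(22)=6 chase 'd': 6→0 ⇒ 1;  out=∅∪out(1)={2}
  fail(4) 'dbac': from fail(3)=6 chase 'c': 6→0 ⇒ 12;  out=∅∪out(12)=∅
  fail(9) 'abcd': from fail(8)=12 chase 'd': 12 ⇒ 13;  out=∅∪out(13)={2}
  fail(15) 'cdcc': from fail(14)=12 chase 'c': 12 ⇒ 25;  out=∅∪out(25)={6}
  fail(20) 'bbbc': from fail(19)=18 chase 'c': 18→17→0 ⇒ 12;  out=∅∪out(12)=∅
  fail(24) 'dadc': from fail(23)=1 chase 'c': 1→0 ⇒ 12;  out={5}∪out(12)={5}
  fail(5) 'dbacc': from fail(4)=12 chase 'c': 12 ⇒ 25;  out={0}∪out(25)={0,6}
  fail(10) 'abcda': from fail(9)=13 chase 'a': 13→1 ⇒ 22;  out=∅∪out(22)=∅
  fail(16) 'cdccb': from fail(15)=25 chase 'b': 25→12→0 ⇒ 17;  out={3}∪out(17)={3}
  fail(21) 'bbbcc': from fail(20)=12 chase 'c': 12 ⇒ 25;  out={4}∪out(25)={4,6}
  fail(11) 'abcdaa': from fail(10)=22 chase 'a': 22→6→0 ⇒ 6;  out={1}∪out(6)={1}

Text stream:
pos 0 'b': at 17
pos 1 'b': at 18
pos 2 'c': at 12 (via fail)
pos 3 'c': at 25  emit P6@[2:3]
pos 4 'b': at 17 (via fail)
pos 5 'd': at 1 (via fail)  emit P2@[5:5]
pos 6 'a': at 22
pos 7 'd': at 23  emit P2@[7:7]
pos 8 'c': at 24  emit P5@[5:8]
pos 9 'a': at 6 (via fail)
pos 10 'a': at 6 (via fail)
pos 11 'd': at 1 (via fail)  emit P2@[11:11]
pos 12 'a': at 22
pos 13 'd': at 23  emit P2@[13:13]
pos 14 'c': at 24  emit P5@[11:14]
pos 15 'b': at 17 (via fail)
pos 16 'b': at 18
pos 17 'b': at 19
pos 18 'c': at 20
pos 19 'c': at 21  emit P4@[15:19],P6@[18:19]
pos 20 'a': at 6 (via fail)
pos 21 'b': at 7
pos 22 'c': at 8
pos 23 'd': at 9  emit P2@[23:23]
pos 24 'a': at 10
pos 25 'a': at 11  emit P1@[20:25]
pos 26 'd': at 1 (via fail)  emit P2@[26:26]
pos 27 'a': at 22
pos 28 'd': at 23  emit P2@[28:28]
pos 29 'c': at 24  emit P5@[26:29]
pos 30 'a': at 6 (via fail)
pos 31 'd': at 1 (via fail)  emit P2@[31:31]
pos 32 'a': at 22
pos 33 'd': at 23  emit P2@[33:33]
pos 34 'c': at 24  emit P5@[31:34]
pos 35 'd': at 13 (via fail)  emit P2@[35:35]
pos 36 'a': at 22 (via fail)
pos 37 'c': at 12 (via fail)
pos 38 'c': at 25  emit P6@[37:38]
pos 39 'd': at 13 (via fail)  emit P2@[39:39]
pos 40 'c': at 14
pos 41 'c': at 15  emit P6@[40:41]
pos 42 'b': at 16  emit P3@[38:42]
pos 43 'b': at 18 (via fail)
pos 44 'a': at 6 (via fail)
pos 45 'b': at 7
pos 46 'c': at 8
pos 47 'd': at 9  emit P2@[47:47]
pos 48 'a': at 10
pos 49 'a': at 11  emit P1@[44:49]
pos 50 'd': at 1 (via fail)  emit P2@[50:50]
pos 51 'a': at 22
pos 52 'd': at 23  emit P2@[52:52]
pos 53 'c': at 24  emit P5@[50:53]
pos 54 'b': at 17 (via fail)
pos 55 'b': at 18
pos 56 'b': at 19
pos 57 'c': at 20
pos 58 'c': at 21  emit P4@[54:58],P6@[57:58]
pos 59 'c': at 25 (via fail)  emit P6@[58:59]
pos 60 'b': at 17 (via fail)
pos 61 'd': at 1 (via fail)  emit P2@[61:61]
pos 62 'b': at 2
pos 63 'a': at 3
pos 64 'd': at 1 (via fail)  emit P2@[64:64]
pos 65 'c': at 12 (via fail)
pos 66 'c': at 25  emit P6@[65:66]
pos 67 'c': at 25 (via fail)  emit P6@[66:67]
pos 68 'd': at 13 (via fail)  emit P2@[68:68]

All matches (sorted): [[3,6],[5,2],[7,2],[8,5],[11,2],[13,2],[14,5],[19,4],[19,6],[23,2],[25,1],[26,2],[28,2],[29,5],[31,2],[33,2],[34,5],[35,2],[38,6],[39,2],[41,6],[42,3],[47,2],[49,1],[50,2],[52,2],[53,5],[58,4],[58,6],[59,6],[61,2],[64,2],[66,6],[67,6],[68,2]]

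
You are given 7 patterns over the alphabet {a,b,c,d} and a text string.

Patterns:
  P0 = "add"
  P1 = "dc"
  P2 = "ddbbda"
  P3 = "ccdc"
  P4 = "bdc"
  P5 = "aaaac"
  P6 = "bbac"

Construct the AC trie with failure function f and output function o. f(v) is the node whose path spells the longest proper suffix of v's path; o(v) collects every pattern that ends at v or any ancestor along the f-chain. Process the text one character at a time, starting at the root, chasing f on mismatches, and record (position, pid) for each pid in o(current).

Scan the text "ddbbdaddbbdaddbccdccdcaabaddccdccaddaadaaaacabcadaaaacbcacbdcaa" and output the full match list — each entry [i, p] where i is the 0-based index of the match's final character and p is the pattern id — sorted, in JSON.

Construct AC machine:
Trie (insert patterns):
  0='ε' goto a→1 b→15 c→11 d→4
  1='a' goto a→18 d→2
  2='ad' goto d→3
  3='add' goto ·  [P0 ends]
  4='d' goto c→5 d→6
  5='dc' goto ·  [P1 ends]
  6='dd' goto b→7
  7='ddb' goto b→8
  8='ddbb' goto d→9
  9='ddbbd' goto a→10
  10='ddbbda' goto ·  [P2 ends]
  11='c' goto c→12
  12='cc' goto d→13
  13='ccd' goto c→14
  14='ccdc' goto ·  [P3 ends]
  15='b' goto b→22 d→16
  16='bd' goto c→17
  17='bdc' goto ·  [P4 ends]
  18='aa' goto a→19
  19='aaa' goto a→20
  20='aaaa' goto c→21
  21='aaaac' goto ·  [P5 ends]
  22='bb' goto a→23
  23='bba' goto c→24
  24='bbac' goto ·  [P6 ends]

BFS fail/out derivation:
  fail(1) 'a': from fail(0)=0 chase 'a': 0 ⇒ 0;  out=∅∪out(0)=∅
  fail(4) 'd': from fail(0)=0 chase 'd': 0 ⇒ 0;  out=∅∪out(0)=∅
  fail(11) 'c': from fail(0)=0 chase 'c': 0 ⇒ 0;  out=∅∪out(0)=∅
  fail(15) 'b': from fail(0)=0 chase 'b': 0 ⇒ 0;  out=∅∪out(0)=∅
  fail(2) 'ad': from fail(1)=0 chase 'd': 0 ⇒ 4;  out=∅∪out(4)=∅
  fail(5) 'dc': from fail(4)=0 chase 'c': 0 ⇒ 11;  out={1}∪out(11)={1}
  fail(6) 'dd': from fail(4)=0 chase 'd': 0 ⇒ 4;  out=∅∪out(4)=∅
  fail(12) 'cc': from fail(11)=0 chase 'c': 0 ⇒ 11;  out=∅∪out(11)=∅
  fail(16) 'bd': from fail(15)=0 chase 'd': 0 ⇒ 4;  out=∅∪out(4)=∅
  fail(18) 'aa': from fail(1)=0 chase 'a': 0 ⇒ 1;  out=∅∪out(1)=∅
  fail(22) 'bb': from fail(15)=0 chase 'b': 0 ⇒ 15;  out=∅∪out(15)=∅
  fail(3) 'add': from fail(2)=4 chase 'd': 4 ⇒ 6;  out={0}∪out(6)={0}
  fail(7) 'ddb': from fail(6)=4 chase 'b': 4→0 ⇒ 15;  out=∅∪out(15)=∅
  fail(13) 'ccd': from fail(12)=11 chase 'd': 11→0 ⇒ 4;  out=∅∪out(4)=∅
  fail(17) 'bdc': from fail(16)=4 chase 'c': 4 ⇒ 5;  out={4}∪out(5)={1,4}
  fail(19) 'aaa': from fail(18)=1 chase 'a': 1 ⇒ 18;  out=∅∪out(18)=∅
  fail(23) 'bba': from fail(22)=15 chase 'a': 15→0 ⇒ 1;  out=∅∪out(1)=∅
  fail(8) 'ddbb': from fail(7)=15 chase 'b': 15 ⇒ 22;  out=∅∪out(22)=∅
  fail(14) 'ccdc': from fail(13)=4 chase 'c': 4 ⇒ 5;  out={3}∪out(5)={1,3}
  fail(20) 'aaaa': from fail(19)=18 chase 'a': 18 ⇒ 19;  out=∅∪out(19)=∅
  fail(24) 'bbac': from fail(23)=1 chase 'c': 1→0 ⇒ 11;  out={6}∪out(11)={6}
  fail(9) 'ddbbd': from fail(8)=22 chase 'd': 22→15 ⇒ 16;  out=∅∪out(16)=∅
  fail(21) 'aaaac': from fail(20)=19 chase 'c': 19→18→1→0 ⇒ 11;  out={5}∪out(11)={5}
  fail(10) 'ddbbda': from fail(9)=16 chase 'a': 16→4→0 ⇒ 1;  out={2}∪out(1)={2}

Scan:
pos 0 'd': at 4
pos 1 'd': at 6
pos 2 'b': at 7
pos 3 'b': at 8
pos 4 'd': at 9
pos 5 'a': at 10  emit P2@[0:5]
pos 6 'd': at 2 (via fail)
pos 7 'd': at 3  emit P0@[5:7]
pos 8 'b': at 7 (via fail)
pos 9 'b': at 8
pos 10 'd': at 9
pos 11 'a': at 10  emit P2@[6:11]
pos 12 'd': at 2 (via fail)
pos 13 'd': at 3  emit P0@[11:13]
pos 14 'b': at 7 (via fail)
pos 15 'c': at 11 (via fail)
pos 16 'c': at 12
pos 17 'd': at 13
pos 18 'c': at 14  emit P1@[17:18],P3@[15:18]
pos 19 'c': at 12 (via fail)
pos 20 'd': at 13
pos 21 'c': at 14  emit P1@[20:21],P3@[18:21]
pos 22 'a': at 1 (via fail)
pos 23 'a': at 18
pos 24 'b': at 15 (via fail)
pos 25 'a': at 1 (via fail)
pos 26 'd': at 2
pos 27 'd': at 3  emit P0@[25:27]
pos 28 'c': at 5 (via fail)  emit P1@[27:28]
pos 29 'c': at 12 (via fail)
pos 30 'd': at 13
pos 31 'c': at 14  emit P1@[30:31],P3@[28:31]
pos 32 'c': at 12 (via fail)
pos 33 'a': at 1 (via fail)
pos 34 'd': at 2
pos 35 'd': at 3  emit P0@[33:35]
pos 36 'a': at 1 (via fail)
pos 37 'a': at 18
pos 38 'd': at 2 (via fail)
pos 39 'a': at 1 (via fail)
pos 40 'a': at 18
pos 41 'a': at 19
pos 42 'a': at 20
pos 43 'c': at 21  emit P5@[39:43]
pos 44 'a': at 1 (via fail)
pos 45 'b': at 15 (via fail)
pos 46 'c': at 11 (via fail)
pos 47 'a': at 1 (via fail)
pos 48 'd': at 2
pos 49 'a': at 1 (via fail)
pos 50 'a': at 18
pos 51 'a': at 19
pos 52 'a': at 20
pos 53 'c': at 21  emit P5@[49:53]
pos 54 'b': at 15 (via fail)
pos 55 'c': at 11 (via fail)
pos 56 'a': at 1 (via fail)
pos 57 'c': at 11 (via fail)
pos 58 'b': at 15 (via fail)
pos 59 'd': at 16
pos 60 'c': at 17  emit P1@[59:60],P4@[58:60]
pos 61 'a': at 1 (via fail)
pos 62 'a': at 18

Matches: [[5,2],[7,0],[11,2],[13,0],[18,1],[18,3],[21,1],[21,3],[27,0],[28,1],[31,1],[31,3],[35,0],[43,5],[53,5],[60,1],[60,4]]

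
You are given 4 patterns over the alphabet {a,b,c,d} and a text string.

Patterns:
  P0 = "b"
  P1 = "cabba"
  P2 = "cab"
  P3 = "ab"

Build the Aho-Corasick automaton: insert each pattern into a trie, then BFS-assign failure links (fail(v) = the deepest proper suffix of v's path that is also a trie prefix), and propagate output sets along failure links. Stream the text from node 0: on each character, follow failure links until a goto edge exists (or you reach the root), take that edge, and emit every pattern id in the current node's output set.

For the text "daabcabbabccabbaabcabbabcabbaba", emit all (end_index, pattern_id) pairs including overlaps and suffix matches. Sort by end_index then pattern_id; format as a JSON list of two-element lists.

Build automaton:
Trie nodes:
  0='ε' goto a→7 b→1 c→2
  1='b' goto ·  [P0 ends]
  2='c' goto a→3
  3='ca' goto b→4
  4='cab' goto b→5  [P2 ends]
  5='cabb' goto a→6
  6='cabba' goto ·  [P1 ends]
  7='a' goto b→8
  8='ab' goto ·  [P3 ends]

BFS fail/out derivation:
  n1('b'): parent n0 fail=0; on 'b' 0 → fail=0;  out {0}∪∅={0}
  n2('c'): parent n0 fail=0; on 'c' 0 → fail=0;  out ∅∪∅=∅
  n7('a'): parent n0 fail=0; on 'a' 0 → fail=0;  out ∅∪∅=∅
  n3('ca'): parent n2 fail=0; on 'a' 0 → fail=7;  out ∅∪∅=∅
  n8('ab'): parent n7 fail=0; on 'b' 0 → fail=1;  out {3}∪{0}={0,3}
  n4('cab'): parent n3 fail=7; on 'b' 7 → fail=8;  out {2}∪{0,3}={0,2,3}
  n5('cabb'): parent n4 fail=8; on 'b' 8→1→0 → fail=1;  out ∅∪{0}={0}
  n6('cabba'): parent n5 fail=1; on 'a' 1→0 → fail=7;  out {1}∪∅={1}

Text stream:
i=0 'd': node 0→0
i=1 'a': node 0→7
i=2 'a': node 7→7 ·f
i=3 'b': node 7→8  ** P0@[3:3],P3@[2:3]
i=4 'c': node 8→2 ·f
i=5 'a': node 2→3
i=6 'b': node 3→4  ** P0@[6:6],P2@[4:6],P3@[5:6]
i=7 'b': node 4→5  ** P0@[7:7]
i=8 'a': node 5→6  ** P1@[4:8]
i=9 'b': node 6→8 ·f  ** P0@[9:9],P3@[8:9]
i=10 'c': node 8→2 ·f
i=11 'c': node 2→2 ·f
i=12 'a': node 2→3
i=13 'b': node 3→4  ** P0@[13:13],P2@[11:13],P3@[12:13]
i=14 'b': node 4→5  ** P0@[14:14]
i=15 'a': node 5→6  ** P1@[11:15]
i=16 'a': node 6→7 ·f
i=17 'b': node 7→8  ** P0@[17:17],P3@[16:17]
i=18 'c': node 8→2 ·f
i=19 'a': node 2→3
i=20 'b': node 3→4  ** P0@[20:20],P2@[18:20],P3@[19:20]
i=21 'b': node 4→5  ** P0@[21:21]
i=22 'a': node 5→6  ** P1@[18:22]
i=23 'b': node 6→8 ·f  ** P0@[23:23],P3@[22:23]
i=24 'c': node 8→2 ·f
i=25 'a': node 2→3
i=26 'b': node 3→4  ** P0@[26:26],P2@[24:26],P3@[25:26]
i=27 'b': node 4→5  ** P0@[27:27]
i=28 'a': node 5→6  ** P1@[24:28]
i=29 'b': node 6→8 ·f  ** P0@[29:29],P3@[28:29]
i=30 'a': node 8→7 ·f

Matches: [[3,0],[3,3],[6,0],[6,2],[6,3],[7,0],[8,1],[9,0],[9,3],[13,0],[13,2],[13,3],[14,0],[15,1],[17,0],[17,3],[20,0],[20,2],[20,3],[21,0],[22,1],[23,0],[23,3],[26,0],[26,2],[26,3],[27,0],[28,1],[29,0],[29,3]]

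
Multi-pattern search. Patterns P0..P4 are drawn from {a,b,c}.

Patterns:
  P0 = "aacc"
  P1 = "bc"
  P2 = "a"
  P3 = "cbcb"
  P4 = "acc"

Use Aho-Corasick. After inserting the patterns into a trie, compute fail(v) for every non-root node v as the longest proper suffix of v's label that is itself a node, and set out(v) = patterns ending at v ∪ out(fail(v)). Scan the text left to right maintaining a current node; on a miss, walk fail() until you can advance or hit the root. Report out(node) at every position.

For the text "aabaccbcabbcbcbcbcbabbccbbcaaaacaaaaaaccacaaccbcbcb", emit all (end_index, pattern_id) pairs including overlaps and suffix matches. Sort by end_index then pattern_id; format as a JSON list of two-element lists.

Build automaton:
Trie (insert patterns):
  0='ε' goto a→1 b→5 c→7
  1='a' goto a→2 c→11  [P2 ends]
  2='aa' goto c→3
  3='aac' goto c→4
  4='aacc' goto ·  [P0 ends]
  5='b' goto c→6
  6='bc' goto ·  [P1 ends]
  7='c' goto b→8
  8='cb' goto c→9
  9='cbc' goto b→10
  10='cbcb' goto ·  [P3 ends]
  11='ac' goto c→12
  12='acc' goto ·  [P4 ends]

Failure links (BFS by depth):
  fail(1) 'a': from fail(0)=0 chase 'a': 0 ⇒ 0;  out={2}∪out(0)={2}
  fail(5) 'b': from fail(0)=0 chase 'b': 0 ⇒ 0;  out=∅∪out(0)=∅
  fail(7) 'c': from fail(0)=0 chase 'c': 0 ⇒ 0;  out=∅∪out(0)=∅
  fail(2) 'aa': from fail(1)=0 chase 'a': 0 ⇒ 1;  out=∅∪out(1)={2}
  fail(6) 'bc': from fail(5)=0 chase 'c': 0 ⇒ 7;  out={1}∪out(7)={1}
  fail(8) 'cb': from fail(7)=0 chase 'b': 0 ⇒ 5;  out=∅∪out(5)=∅
  fail(11) 'ac': from fail(1)=0 chase 'c': 0 ⇒ 7;  out=∅∪out(7)=∅
  fail(3) 'aac': from fail(2)=1 chase 'c': 1 ⇒ 11;  out=∅∪out(11)=∅
  fail(9) 'cbc': from fail(8)=5 chase 'c': 5 ⇒ 6;  out=∅∪out(6)={1}
  fail(12) 'acc': from fail(11)=7 chase 'c': 7→0 ⇒ 7;  out={4}∪out(7)={4}
  fail(4) 'aacc': from fail(3)=11 chase 'c': 11 ⇒ 12;  out={0}∪out(12)={0,4}
  fail(10) 'cbcb': from fail(9)=6 chase 'b': 6→7 ⇒ 8;  out={3}∪out(8)={3}

Scan:
[0] read 'a'  n0⇒n1  emit P2@[0:0]
[1] read 'a'  n1⇒n2  emit P2@[1:1]
[2] read 'b'  n2⇒n5 (via fail)
[3] read 'a'  n5⇒n1 (via fail)  emit P2@[3:3]
[4] read 'c'  n1⇒n11
[5] read 'c'  n11⇒n12  emit P4@[3:5]
[6] read 'b'  n12⇒n8 (via fail)
[7] read 'c'  n8⇒n9  emit P1@[6:7]
[8] read 'a'  n9⇒n1 (via fail)  emit P2@[8:8]
[9] read 'b'  n1⇒n5 (via fail)
[10] read 'b'  n5⇒n5 (via fail)
[11] read 'c'  n5⇒n6  emit P1@[10:11]
[12] read 'b'  n6⇒n8 (via fail)
[13] read 'c'  n8⇒n9  emit P1@[12:13]
[14] read 'b'  n9⇒n10  emit P3@[11:14]
[15] read 'c'  n10⇒n9 (via fail)  emit P1@[14:15]
[16] read 'b'  n9⇒n10  emit P3@[13:16]
[17] read 'c'  n10⇒n9 (via fail)  emit P1@[16:17]
[18] read 'b'  n9⇒n10  emit P3@[15:18]
[19] read 'a'  n10⇒n1 (via fail)  emit P2@[19:19]
[20] read 'b'  n1⇒n5 (via fail)
[21] read 'b'  n5⇒n5 (via fail)
[22] read 'c'  n5⇒n6  emit P1@[21:22]
[23] read 'c'  n6⇒n7 (via fail)
[24] read 'b'  n7⇒n8
[25] read 'b'  n8⇒n5 (via fail)
[26] read 'c'  n5⇒n6  emit P1@[25:26]
[27] read 'a'  n6⇒n1 (via fail)  emit P2@[27:27]
[28] read 'a'  n1⇒n2  emit P2@[28:28]
[29] read 'a'  n2⇒n2 (via fail)  emit P2@[29:29]
[30] read 'a'  n2⇒n2 (via fail)  emit P2@[30:30]
[31] read 'c'  n2⇒n3
[32] read 'a'  n3⇒n1 (via fail)  emit P2@[32:32]
[33] read 'a'  n1⇒n2  emit P2@[33:33]
[34] read 'a'  n2⇒n2 (via fail)  emit P2@[34:34]
[35] read 'a'  n2⇒n2 (via fail)  emit P2@[35:35]
[36] read 'a'  n2⇒n2 (via fail)  emit P2@[36:36]
[37] read 'a'  n2⇒n2 (via fail)  emit P2@[37:37]
[38] read 'c'  n2⇒n3
[39] read 'c'  n3⇒n4  emit P0@[36:39],P4@[37:39]
[40] read 'a'  n4⇒n1 (via fail)  emit P2@[40:40]
[41] read 'c'  n1⇒n11
[42] read 'a'  n11⇒n1 (via fail)  emit P2@[42:42]
[43] read 'a'  n1⇒n2  emit P2@[43:43]
[44] read 'c'  n2⇒n3
[45] read 'c'  n3⇒n4  emit P0@[42:45],P4@[43:45]
[46] read 'b'  n4⇒n8 (via fail)
[47] read 'c'  n8⇒n9  emit P1@[46:47]
[48] read 'b'  n9⇒n10  emit P3@[45:48]
[49] read 'c'  n10⇒n9 (via fail)  emit P1@[48:49]
[50] read 'b'  n9⇒n10  emit P3@[47:50]

Result: [[0,2],[1,2],[3,2],[5,4],[7,1],[8,2],[11,1],[13,1],[14,3],[15,1],[16,3],[17,1],[18,3],[19,2],[22,1],[26,1],[27,2],[28,2],[29,2],[30,2],[32,2],[33,2],[34,2],[35,2],[36,2],[37,2],[39,0],[39,4],[40,2],[42,2],[43,2],[45,0],[45,4],[47,1],[48,3],[49,1],[50,3]]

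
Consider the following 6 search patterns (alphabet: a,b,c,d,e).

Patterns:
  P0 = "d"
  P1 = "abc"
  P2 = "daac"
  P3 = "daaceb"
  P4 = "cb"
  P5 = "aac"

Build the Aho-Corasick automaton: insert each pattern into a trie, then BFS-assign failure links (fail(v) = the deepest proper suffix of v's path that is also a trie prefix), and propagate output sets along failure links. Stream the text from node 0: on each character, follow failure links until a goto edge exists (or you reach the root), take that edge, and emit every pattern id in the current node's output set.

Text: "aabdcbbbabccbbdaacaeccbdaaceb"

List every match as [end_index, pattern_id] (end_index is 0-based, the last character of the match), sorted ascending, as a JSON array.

Build:
Trie nodes:
  0='ε' goto a→2 c→10 d→1
  1='d' goto a→5  [P0 ends]
  2='a' goto a→12 b→3
  3='ab' goto c→4
  4='abc' goto ·  [P1 ends]
  5='da' goto a→6
  6='daa' goto c→7
  7='daac' goto e→8  [P2 ends]
  8='daace' goto b→9
  9='daaceb' goto ·  [P3 ends]
  10='c' goto b→11
  11='cb' goto ·  [P4 ends]
  12='aa' goto c→13
  13='aac' goto ·  [P5 ends]

BFS fail/out derivation:
  fail(1) 'd': from fail(0)=0 chase 'd': 0 ⇒ 0;  out={0}∪out(0)={0}
  fail(2) 'a': from fail(0)=0 chase 'a': 0 ⇒ 0;  out=∅∪out(0)=∅
  fail(10) 'c': from fail(0)=0 chase 'c': 0 ⇒ 0;  out=∅∪out(0)=∅
  fail(3) 'ab': from fail(2)=0 chase 'b': 0 ⇒ 0;  out=∅∪out(0)=∅
  fail(5) 'da': from fail(1)=0 chase 'a': 0 ⇒ 2;  out=∅∪out(2)=∅
  fail(11) 'cb': from fail(10)=0 chase 'b': 0 ⇒ 0;  out={4}∪out(0)={4}
  fail(12) 'aa': from fail(2)=0 chase 'a': 0 ⇒ 2;  out=∅∪out(2)=∅
  fail(4) 'abc': from fail(3)=0 chase 'c': 0 ⇒ 10;  out={1}∪out(10)={1}
  fail(6) 'daa': from fail(5)=2 chase 'a': 2 ⇒ 12;  out=∅∪out(12)=∅
  fail(13) 'aac': from fail(12)=2 chase 'c': 2→0 ⇒ 10;  out={5}∪out(10)={5}
  fail(7) 'daac': from fail(6)=12 chase 'c': 12 ⇒ 13;  out={2}∪out(13)={2,5}
  fail(8) 'daace': from fail(7)=13 chase 'e': 13→10→0 ⇒ 0;  out=∅∪out(0)=∅
  fail(9) 'daaceb': from fail(8)=0 chase 'b': 0 ⇒ 0;  out={3}∪out(0)={3}

Text stream:
pos 0 'a': at 2
pos 1 'a': at 12
pos 2 'b': at 3 (fail-walked)
pos 3 'd': at 1 (fail-walked)  ** P0@[3:3]
pos 4 'c': at 10 (fail-walked)
pos 5 'b': at 11  ** P4@[4:5]
pos 6 'b': at 0 (fail-walked)
pos 7 'b': at 0
pos 8 'a': at 2
pos 9 'b': at 3
pos 10 'c': at 4  ** P1@[8:10]
pos 11 'c': at 10 (fail-walked)
pos 12 'b': at 11  ** P4@[11:12]
pos 13 'b': at 0 (fail-walked)
pos 14 'd': at 1  ** P0@[14:14]
pos 15 'a': at 5
pos 16 'a': at 6
pos 17 'c': at 7  ** P2@[14:17],P5@[15:17]
pos 18 'a': at 2 (fail-walked)
pos 19 'e': at 0 (fail-walked)
pos 20 'c': at 10
pos 21 'c': at 10 (fail-walked)
pos 22 'b': at 11  ** P4@[21:22]
pos 23 'd': at 1 (fail-walked)  ** P0@[23:23]
pos 24 'a': at 5
pos 25 'a': at 6
pos 26 'c': at 7  ** P2@[23:26],P5@[24:26]
pos 27 'e': at 8
pos 28 'b': at 9  ** P3@[23:28]

All matches (sorted): [[3,0],[5,4],[10,1],[12,4],[14,0],[17,2],[17,5],[22,4],[23,0],[26,2],[26,5],[28,3]]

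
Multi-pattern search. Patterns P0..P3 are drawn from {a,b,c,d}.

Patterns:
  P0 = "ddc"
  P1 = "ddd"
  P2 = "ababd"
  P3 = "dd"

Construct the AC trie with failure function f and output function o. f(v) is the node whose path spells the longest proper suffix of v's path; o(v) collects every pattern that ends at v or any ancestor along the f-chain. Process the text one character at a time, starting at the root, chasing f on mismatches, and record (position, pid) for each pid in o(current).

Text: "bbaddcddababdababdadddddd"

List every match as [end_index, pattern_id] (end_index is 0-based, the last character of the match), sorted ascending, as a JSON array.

Construct AC machine:
Trie (insert patterns):
  0='ε' goto a→5 d→1
  1='d' goto d→2
  2='dd' goto c→3 d→4  [P3 ends]
  3='ddc' goto ·  [P0 ends]
  4='ddd' goto ·  [P1 ends]
  5='a' goto b→6
  6='ab' goto a→7
  7='aba' goto b→8
  8='abab' goto d→9
  9='ababd' goto ·  [P2 ends]

BFS fail/out derivation:
  fail(1) 'd': from fail(0)=0 chase 'd': 0 ⇒ 0;  out=∅∪out(0)=∅
  fail(5) 'a': from fail(0)=0 chase 'a': 0 ⇒ 0;  out=∅∪out(0)=∅
  fail(2) 'dd': from fail(1)=0 chase 'd': 0 ⇒ 1;  out={3}∪out(1)={3}
  fail(6) 'ab': from fail(5)=0 chase 'b': 0 ⇒ 0;  out=∅∪out(0)=∅
  fail(3) 'ddc': from fail(2)=1 chase 'c': 1→0 ⇒ 0;  out={0}∪out(0)={0}
  fail(4) 'ddd': from fail(2)=1 chase 'd': 1 ⇒ 2;  out={1}∪out(2)={1,3}
  fail(7) 'aba': from fail(6)=0 chase 'a': 0 ⇒ 5;  out=∅∪out(5)=∅
  fail(8) 'abab': from fail(7)=5 chase 'b': 5 ⇒ 6;  out=∅∪out(6)=∅
  fail(9) 'ababd': from fail(8)=6 chase 'd': 6→0 ⇒ 1;  out={2}∪out(1)={2}

Run:
[0] read 'b'  n0⇒n0
[1] read 'b'  n0⇒n0
[2] read 'a'  n0⇒n5
[3] read 'd'  n5⇒n1 (fail-walked)
[4] read 'd'  n1⇒n2  ** P3@[3:4]
[5] read 'c'  n2⇒n3  ** P0@[3:5]
[6] read 'd'  n3⇒n1 (fail-walked)
[7] read 'd'  n1⇒n2  ** P3@[6:7]
[8] read 'a'  n2⇒n5 (fail-walked)
[9] read 'b'  n5⇒n6
[10] read 'a'  n6⇒n7
[11] read 'b'  n7⇒n8
[12] read 'd'  n8⇒n9  ** P2@[8:12]
[13] read 'a'  n9⇒n5 (fail-walked)
[14] read 'b'  n5⇒n6
[15] read 'a'  n6⇒n7
[16] read 'b'  n7⇒n8
[17] read 'd'  n8⇒n9  ** P2@[13:17]
[18] read 'a'  n9⇒n5 (fail-walked)
[19] read 'd'  n5⇒n1 (fail-walked)
[20] read 'd'  n1⇒n2  ** P3@[19:20]
[21] read 'd'  n2⇒n4  ** P1@[19:21],P3@[20:21]
[22] read 'd'  n4⇒n4 (fail-walked)  ** P1@[20:22],P3@[21:22]
[23] read 'd'  n4⇒n4 (fail-walked)  ** P1@[21:23],P3@[22:23]
[24] read 'd'  n4⇒n4 (fail-walked)  ** P1@[22:24],P3@[23:24]

All matches (sorted): [[4,3],[5,0],[7,3],[12,2],[17,2],[20,3],[21,1],[21,3],[22,1],[22,3],[23,1],[23,3],[24,1],[24,3]]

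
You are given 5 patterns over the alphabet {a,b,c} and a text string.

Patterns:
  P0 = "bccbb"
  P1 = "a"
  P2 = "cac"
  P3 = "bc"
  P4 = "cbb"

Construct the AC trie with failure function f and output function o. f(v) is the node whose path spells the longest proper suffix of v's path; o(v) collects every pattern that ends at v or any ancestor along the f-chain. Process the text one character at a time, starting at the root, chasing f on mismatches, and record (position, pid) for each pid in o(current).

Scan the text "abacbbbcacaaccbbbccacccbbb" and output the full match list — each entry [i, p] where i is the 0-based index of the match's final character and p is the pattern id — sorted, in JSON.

Construct AC machine:
Trie (insert patterns):
  n0 'ε': a→6 b→1 c→7
  n1 'b': c→2
  n2 'bc': c→3  ←P3
  n3 'bcc': b→4
  n4 'bccb': b→5
  n5 'bccbb': ·  ←P0
  n6 'a': ·  ←P1
  n7 'c': a→8 b→10
  n8 'ca': c→9
  n9 'cac': ·  ←P2
  n10 'cb': b→11
  n11 'cbb': ·  ←P4

BFS fail/out derivation:
  n1('b'): parent n0 fail=0; on 'b' 0 → fail=0;  out ∅∪∅=∅
  n6('a'): parent n0 fail=0; on 'a' 0 → fail=0;  out {1}∪∅={1}
  n7('c'): parent n0 fail=0; on 'c' 0 → fail=0;  out ∅∪∅=∅
  n2('bc'): parent n1 fail=0; on 'c' 0 → fail=7;  out {3}∪∅={3}
  n8('ca'): parent n7 fail=0; on 'a' 0 → fail=6;  out ∅∪{1}={1}
  n10('cb'): parent n7 fail=0; on 'b' 0 → fail=1;  out ∅∪∅=∅
  n3('bcc'): parent n2 fail=7; on 'c' 7→0 → fail=7;  out ∅∪∅=∅
  n9('cac'): parent n8 fail=6; on 'c' 6→0 → fail=7;  out {2}∪∅={2}
  n11('cbb'): parent n10 fail=1; on 'b' 1→0 → fail=1;  out {4}∪∅={4}
  n4('bccb'): parent n3 fail=7; on 'b' 7 → fail=10;  out ∅∪∅=∅
  n5('bccbb'): parent n4 fail=10; on 'b' 10 → fail=11;  out {0}∪{4}={0,4}

Scan:
pos 0 'a': at 6  emit P1@[0:0]
pos 1 'b': at 1 (fail-walked)
pos 2 'a': at 6 (fail-walked)  emit P1@[2:2]
pos 3 'c': at 7 (fail-walked)
pos 4 'b': at 10
pos 5 'b': at 11  emit P4@[3:5]
pos 6 'b': at 1 (fail-walked)
pos 7 'c': at 2  emit P3@[6:7]
pos 8 'a': at 8 (fail-walked)  emit P1@[8:8]
pos 9 'c': at 9  emit P2@[7:9]
pos 10 'a': at 8 (fail-walked)  emit P1@[10:10]
pos 11 'a': at 6 (fail-walked)  emit P1@[11:11]
pos 12 'c': at 7 (fail-walked)
pos 13 'c': at 7 (fail-walked)
pos 14 'b': at 10
pos 15 'b': at 11  emit P4@[13:15]
pos 16 'b': at 1 (fail-walked)
pos 17 'c': at 2  emit P3@[16:17]
pos 18 'c': at 3
pos 19 'a': at 8 (fail-walked)  emit P1@[19:19]
pos 20 'c': at 9  emit P2@[18:20]
pos 21 'c': at 7 (fail-walked)
pos 22 'c': at 7 (fail-walked)
pos 23 'b': at 10
pos 24 'b': at 11  emit P4@[22:24]
pos 25 'b': at 1 (fail-walked)

Matches: [[0,1],[2,1],[5,4],[7,3],[8,1],[9,2],[10,1],[11,1],[15,4],[17,3],[19,1],[20,2],[24,4]]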